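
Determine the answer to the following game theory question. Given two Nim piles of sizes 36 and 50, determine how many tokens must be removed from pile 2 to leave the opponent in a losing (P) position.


Piles: 36 and 50
Current XOR: 36 XOR 50 = 22 (non-zero, so this is an N-position).
To make the XOR zero, we need to find a move that balances the piles.
For pile 2 (size 50): target = 50 XOR 22 = 36
We reduce pile 2 from 50 to 36.
Tokens removed: 50 - 36 = 14
Verification: 36 XOR 36 = 0

14


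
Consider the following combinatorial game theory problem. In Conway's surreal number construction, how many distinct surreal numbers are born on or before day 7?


Day 0: {|} = 0 is born. Count = 1.
Day n: the number of surreal numbers born by day n is 2^(n+1) - 1.
By day 0: 2^1 - 1 = 1
By day 1: 2^2 - 1 = 3
By day 2: 2^3 - 1 = 7
By day 3: 2^4 - 1 = 15
By day 4: 2^5 - 1 = 31
By day 5: 2^6 - 1 = 63
By day 6: 2^7 - 1 = 127
By day 7: 2^8 - 1 = 255
By day 7: 255 surreal numbers.

255


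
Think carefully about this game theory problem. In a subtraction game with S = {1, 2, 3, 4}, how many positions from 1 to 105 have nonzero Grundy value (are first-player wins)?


Subtraction set S = {1, 2, 3, 4}, so G(n) = n mod 5.
G(n) = 0 when n is a multiple of 5.
Multiples of 5 in [1, 105]: 21
N-positions (nonzero Grundy) = 105 - 21 = 84

84


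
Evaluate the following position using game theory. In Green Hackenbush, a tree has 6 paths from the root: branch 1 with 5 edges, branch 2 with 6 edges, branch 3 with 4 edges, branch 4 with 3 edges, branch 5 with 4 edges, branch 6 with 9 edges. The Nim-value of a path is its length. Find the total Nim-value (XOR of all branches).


The tree has 6 branches from the ground vertex.
In Green Hackenbush, the Nim-value of a simple path of length k is k.
Branch 1: length 5, Nim-value = 5
Branch 2: length 6, Nim-value = 6
Branch 3: length 4, Nim-value = 4
Branch 4: length 3, Nim-value = 3
Branch 5: length 4, Nim-value = 4
Branch 6: length 9, Nim-value = 9
Total Nim-value = XOR of all branch values:
0 XOR 5 = 5
5 XOR 6 = 3
3 XOR 4 = 7
7 XOR 3 = 4
4 XOR 4 = 0
0 XOR 9 = 9
Nim-value of the tree = 9

9


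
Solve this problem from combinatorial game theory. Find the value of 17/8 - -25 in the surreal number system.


x = 17/8, y = -25
Converting to common denominator: 8
x = 17/8, y = -200/8
x - y = 17/8 - -25 = 217/8

217/8


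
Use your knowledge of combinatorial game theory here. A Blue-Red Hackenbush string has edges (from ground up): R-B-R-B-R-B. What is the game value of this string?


Edges (from ground): R-B-R-B-R-B
By Berlekamp's sign-expansion rule, a Blue-Red Hackenbush stalk has the value of the surreal number whose sign sequence is the edge sequence with B -> + and R -> -.
Sign sequence: -+-+-+
Trace the sign expansion in the surreal number tree, starting from 0:
Edge 1: R (sign -) -> bounds (-inf, 0), value = -1
Edge 2: B (sign +) -> bounds (-1, 0), value = -1/2
Edge 3: R (sign -) -> bounds (-1, -1/2), value = -3/4
Edge 4: B (sign +) -> bounds (-3/4, -1/2), value = -5/8
Edge 5: R (sign -) -> bounds (-3/4, -5/8), value = -11/16
Edge 6: B (sign +) -> bounds (-11/16, -5/8), value = -21/32
Game value = -21/32

-21/32


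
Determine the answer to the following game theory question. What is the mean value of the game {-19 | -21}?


Game = {-19 | -21}, a switch {a | b} with numbers a > b.
Its thermograph has left wall a - t and right wall b + t, which meet at t = (a - b)/2, where both equal (a + b)/2. So the mast (mean value) is at (a + b)/2.
Mean = (-19 + (-21))/2 = -40/2 = -20

-20


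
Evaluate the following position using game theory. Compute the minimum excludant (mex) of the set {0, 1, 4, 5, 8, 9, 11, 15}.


Set = {0, 1, 4, 5, 8, 9, 11, 15}
0 is in the set.
1 is in the set.
2 is NOT in the set. This is the mex.
mex = 2

2


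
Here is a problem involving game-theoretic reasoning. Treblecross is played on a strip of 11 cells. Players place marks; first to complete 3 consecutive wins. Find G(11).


Treblecross: place X on empty cells; 3-in-a-row wins.
Playing within two cells of an existing X lets the opponent win at once, so sensible play treats the cells i-2..i+2 around each X as dead. The player left with no safe cell loses, so this is a normal-play take-away game on strips of safe cells.
Placing X at cell i (0-indexed) of a strip of k safe cells leaves independent strips of sizes max(0, i-2) and max(0, k-i-3). Hence G(k) = mex{ G(max(0,i-2)) XOR G(max(0,k-i-3)) : 0 <= i < k }, with G(0) = 0.
G(1): splits (0,0):0^0=0 -> mex({0}) = 1
G(2): splits (0,0):0^0=0 -> mex({0}) = 1
G(3): splits (0,0):0^0=0 -> mex({0}) = 1
G(4): splits (0,1):0^1=1 (0,0):0^0=0 -> mex({0, 1}) = 2
G(5): splits (0,2):0^1=1 (0,1):0^1=1 (0,0):0^0=0 -> mex({0, 1}) = 2
G(6) = mex({1}) = 0
G(7) = mex({0, 1, 2}) = 3
G(8) = mex({0, 1, 2}) = 3
G(9) = mex({0, 2}) = 1
G(10) = mex({0, 2, 3}) = 1
G(11) = mex({0, 3}) = 1
Therefore G(11) = 1.

1


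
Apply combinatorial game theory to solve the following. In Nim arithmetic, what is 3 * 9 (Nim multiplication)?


Nim multiplication is bilinear over XOR: (u XOR v) * w = (u*w) XOR (v*w).
So we split each operand into its bit components and XOR the pairwise Nim products.
3 = 1 + 2 (as XOR of powers of 2).
9 = 1 + 8 (as XOR of powers of 2).
Using the standard Nim-product table on single bits:
  2*2 = 3,   2*4 = 8,   2*8 = 12,
  4*4 = 6,   4*8 = 11,  8*8 = 13,
and  1*x = x (identity), k*l = l*k (commutative).
Pairwise Nim products:
  1 * 1 = 1
  1 * 8 = 8
  2 * 1 = 2
  2 * 8 = 12
XOR them: 1 XOR 8 XOR 2 XOR 12 = 7.
Result: 3 * 9 = 7 (in Nim).

7


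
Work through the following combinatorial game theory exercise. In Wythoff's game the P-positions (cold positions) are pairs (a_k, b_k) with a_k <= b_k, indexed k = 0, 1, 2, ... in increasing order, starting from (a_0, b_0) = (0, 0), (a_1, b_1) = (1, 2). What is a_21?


By Wythoff's theorem, a_k = floor(k * phi) and b_k = floor(k * phi^2) = a_k + k, where phi = (1 + sqrt(5))/2 is the golden ratio.
phi = (1 + sqrt(5))/2 = 1.618034
k = 21
k * phi = 21 * 1.618034 = 33.978714
a_21 = floor(k * phi) = 33

33


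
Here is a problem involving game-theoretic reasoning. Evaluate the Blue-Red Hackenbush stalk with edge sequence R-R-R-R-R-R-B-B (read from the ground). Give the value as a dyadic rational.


Edges (from ground): R-R-R-R-R-R-B-B
By Berlekamp's sign-expansion rule, a Blue-Red Hackenbush stalk has the value of the surreal number whose sign sequence is the edge sequence with B -> + and R -> -.
Sign sequence: ------++
Trace the sign expansion in the surreal number tree, starting from 0:
Edge 1: R (sign -) -> bounds (-inf, 0), value = -1
Edge 2: R (sign -) -> bounds (-inf, -1), value = -2
Edge 3: R (sign -) -> bounds (-inf, -2), value = -3
Edge 4: R (sign -) -> bounds (-inf, -3), value = -4
Edge 5: R (sign -) -> bounds (-inf, -4), value = -5
Edge 6: R (sign -) -> bounds (-inf, -5), value = -6
Edge 7: B (sign +) -> bounds (-6, -5), value = -11/2
Edge 8: B (sign +) -> bounds (-11/2, -5), value = -21/4
Game value = -21/4

-21/4


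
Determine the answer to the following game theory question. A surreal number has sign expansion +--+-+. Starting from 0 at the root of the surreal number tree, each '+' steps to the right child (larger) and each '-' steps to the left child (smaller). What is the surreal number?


Sign expansion: +--+-+
Rule: track bounds (lo, hi), initially (-inf, +inf). On '+', the current value becomes lo and we move to the simplest number in (value, hi): value + 1 if hi = +inf, otherwise the midpoint (value + hi)/2. On '-', the current value becomes hi and we move to value - 1 if lo = -inf, otherwise the midpoint (lo + value)/2.
Start at 0.
Step 1: sign = +, move right. Bounds: (0, +inf). Value = 1
Step 2: sign = -, move left. Bounds: (0, 1). Value = 1/2
Step 3: sign = -, move left. Bounds: (0, 1/2). Value = 1/4
Step 4: sign = +, move right. Bounds: (1/4, 1/2). Value = 3/8
Step 5: sign = -, move left. Bounds: (1/4, 3/8). Value = 5/16
Step 6: sign = +, move right. Bounds: (5/16, 3/8). Value = 11/32
The surreal number with sign expansion +--+-+ is 11/32.

11/32


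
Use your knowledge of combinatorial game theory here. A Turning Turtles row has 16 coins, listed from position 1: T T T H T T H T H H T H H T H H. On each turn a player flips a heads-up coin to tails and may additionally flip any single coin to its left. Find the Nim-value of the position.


Coins: T T T H T T H T H H T H H T H H
Key fact: a single head at position k behaves exactly like a Nim heap of size k (turning it to T and optionally flipping a coin at j < k corresponds to moving the heap from k to j, or to 0), and heads combine as a disjunctive sum (two heads at the same place would cancel, matching j XOR j = 0). So the Nim-value is the XOR of the 1-indexed positions of the heads.
Face-up positions (1-indexed): [4, 7, 9, 10, 12, 13, 15, 16]
XOR 0 with 4: 0 XOR 4 = 4
XOR 4 with 7: 4 XOR 7 = 3
XOR 3 with 9: 3 XOR 9 = 10
XOR 10 with 10: 10 XOR 10 = 0
XOR 0 with 12: 0 XOR 12 = 12
XOR 12 with 13: 12 XOR 13 = 1
XOR 1 with 15: 1 XOR 15 = 14
XOR 14 with 16: 14 XOR 16 = 30
Nim-value = 30

30


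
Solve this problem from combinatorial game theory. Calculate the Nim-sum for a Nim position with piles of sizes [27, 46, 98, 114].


We need the XOR (exclusive or) of all pile sizes.
After XOR-ing pile 1 (size 27): 0 XOR 27 = 27
After XOR-ing pile 2 (size 46): 27 XOR 46 = 53
After XOR-ing pile 3 (size 98): 53 XOR 98 = 87
After XOR-ing pile 4 (size 114): 87 XOR 114 = 37
The Nim-value of this position is 37.

37


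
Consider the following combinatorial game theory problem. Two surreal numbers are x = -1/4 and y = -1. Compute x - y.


x = -1/4, y = -1
Converting to common denominator: 4
x = -1/4, y = -4/4
x - y = -1/4 - -1 = 3/4

3/4


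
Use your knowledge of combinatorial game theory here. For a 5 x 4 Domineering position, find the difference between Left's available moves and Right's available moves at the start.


Board is 5 x 4 (rows x cols).
Left (vertical) placements: (rows-1) * cols = 4 * 4 = 16
Right (horizontal) placements: rows * (cols-1) = 5 * 3 = 15
Advantage = Left - Right = 16 - 15 = 1

1


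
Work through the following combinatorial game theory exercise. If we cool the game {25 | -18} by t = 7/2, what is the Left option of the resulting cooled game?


Original game: {25 | -18} (a switch {a | b} with a > b).
Cooling by t (for t below the temperature (a - b)/2 = 43/2) taxes each move by t: {a | b} cooled by t is {a - t | b + t}.
Cooling amount: t = 7/2
Cooled Left option: 25 - 7/2 = 43/2
Cooled Right option: -18 + 7/2 = -29/2
Cooled game: {43/2 | -29/2}
Left option = 43/2

43/2


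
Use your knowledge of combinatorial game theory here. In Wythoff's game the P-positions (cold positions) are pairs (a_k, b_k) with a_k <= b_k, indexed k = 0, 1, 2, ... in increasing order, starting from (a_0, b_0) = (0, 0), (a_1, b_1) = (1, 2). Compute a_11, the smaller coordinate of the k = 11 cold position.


By Wythoff's theorem, a_k = floor(k * phi) and b_k = floor(k * phi^2) = a_k + k, where phi = (1 + sqrt(5))/2 is the golden ratio.
phi = (1 + sqrt(5))/2 = 1.618034
k = 11
k * phi = 11 * 1.618034 = 17.798374
a_11 = floor(k * phi) = 17

17


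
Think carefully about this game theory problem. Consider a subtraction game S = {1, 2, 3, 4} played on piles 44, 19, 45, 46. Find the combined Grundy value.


Subtraction set: {1, 2, 3, 4}
For this subtraction set, G(n) = n mod 5 (period = max + 1 = 5).
Pile 1 (size 44): G(44) = 44 mod 5 = 4
Pile 2 (size 19): G(19) = 19 mod 5 = 4
Pile 3 (size 45): G(45) = 45 mod 5 = 0
Pile 4 (size 46): G(46) = 46 mod 5 = 1
Total Grundy value = XOR of all: 4 XOR 4 XOR 0 XOR 1 = 1

1


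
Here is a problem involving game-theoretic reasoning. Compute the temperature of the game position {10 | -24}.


The game is {10 | -24}, a switch {a | b} with numbers a > b.
Cooling {a | b} by t gives {a - t | b + t}, which stops being hot when a - t = b + t, i.e. at t = (a - b)/2. So the temperature of a switch is (a - b)/2.
Temperature = (Left option - Right option) / 2
= (10 - (-24)) / 2
= 34 / 2
= 17

17


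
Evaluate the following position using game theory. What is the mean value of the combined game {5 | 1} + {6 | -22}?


G1 = {5 | 1}, G2 = {6 | -22}
Each is a switch {a | b} with numbers a > b; its mean value is (a + b)/2, and mean value is additive over game sums: m(G1 + G2) = m(G1) + m(G2).
Mean of G1 = (5 + (1))/2 = 6/2 = 3
Mean of G2 = (6 + (-22))/2 = -16/2 = -8
Mean of G1 + G2 = 3 + -8 = -5

-5


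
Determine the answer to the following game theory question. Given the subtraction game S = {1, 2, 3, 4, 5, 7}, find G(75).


The subtraction set is S = {1, 2, 3, 4, 5, 7}.
G(k) = mex{ G(k - s) : s in S, s <= k }. We compute iteratively: G(0) = 0.
G(1) = mex({0}) = 1
G(2) = mex({0, 1}) = 2
G(3) = mex({0, 1, 2}) = 3
G(4) = mex({0, 1, 2, 3}) = 4
G(5) = mex({0, 1, 2, 3, 4}) = 5
G(6) = mex({1, 2, 3, 4, 5}) = 0
G(7) = mex({0, 2, 3, 4, 5}) = 1
G(8) = mex({0, 1, 3, 4, 5}) = 2
G(9) = mex({0, 1, 2, 4, 5}) = 3
G(10) = mex({0, 1, 2, 3, 5}) = 4
G(11) = mex({0, 1, 2, 3, 4}) = 5
G(12) = mex({1, 2, 3, 4, 5}) = 0
Observe that G(6)..G(12) = 0, 1, 2, 3, 4, 5, 0 repeats G(0)..G(6) = 0, 1, 2, 3, 4, 5, 0.
For k >= max(S) = 7, G(k) is determined by the previous 7 values G(k-7)..G(k-1); a window of 7 consecutive values has recurred shifted by 6, so by induction G(k + 6) = G(k) for all k >= 0: the sequence is periodic from the start with period 6.
One period: G(0..5) = 0, 1, 2, 3, 4, 5.
75 mod 6 = 3, so G(75) = G(3) = 3.

3


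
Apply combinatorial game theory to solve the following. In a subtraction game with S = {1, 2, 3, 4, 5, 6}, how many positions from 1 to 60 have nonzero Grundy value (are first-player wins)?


Subtraction set S = {1, 2, 3, 4, 5, 6}, so G(n) = n mod 7.
G(n) = 0 when n is a multiple of 7.
Multiples of 7 in [1, 60]: 8
N-positions (nonzero Grundy) = 60 - 8 = 52

52


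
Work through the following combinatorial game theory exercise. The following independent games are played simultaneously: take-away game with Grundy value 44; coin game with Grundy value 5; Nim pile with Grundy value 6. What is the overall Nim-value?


By the Sprague-Grundy theorem, the Grundy value of a sum of games is the XOR of individual Grundy values.
take-away game: Grundy value = 44. Running XOR: 0 XOR 44 = 44
coin game: Grundy value = 5. Running XOR: 44 XOR 5 = 41
Nim pile: Grundy value = 6. Running XOR: 41 XOR 6 = 47
The combined Grundy value is 47.

47


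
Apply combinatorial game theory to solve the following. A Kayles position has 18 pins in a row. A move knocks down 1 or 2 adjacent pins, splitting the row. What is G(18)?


Kayles: a move removes 1 or 2 adjacent pins from a contiguous row.
Removing pins from a row of k leaves two independent rows (a, b) with a + b = k - 1 (one pin) or a + b = k - 2 (two pins); an end removal gives a = 0.
By Sprague-Grundy, G(k) = mex{ G(a) XOR G(b) } over all these splits. G(0) = 0.
G(1): splits (0,0):0^0=0 -> mex({0}) = 1
G(2): splits (0,1):0^1=1 (0,0):0^0=0 -> mex({0, 1}) = 2
G(3): splits (0,2):0^2=2 (1,1):1^1=0 (0,1):0^1=1 -> mex({0, 1, 2}) = 3
G(4): splits (0,3):0^3=3 (1,2):1^2=3 (0,2):0^2=2 (1,1):1^1=0 -> mex({0, 2, 3}) = 1
G(5): splits (0,4):0^1=1 (1,3):1^3=2 (2,2):2^2=0 (0,3):0^3=3 (1,2):1^2=3 -> mex({0, 1, 2, 3}) = 4
G(6) = mex({0, 1, 2, 4}) = 3
G(7) = mex({0, 1, 3, 4, 5}) = 2
G(8) = mex({0, 2, 3, 5, 6}) = 1
G(9) = mex({0, 1, 2, 3, 6, 7}) = 4
G(10) = mex({0, 1, 3, 4, 5, 7}) = 2
G(11) = mex({0, 1, 2, 3, 4, 5}) = 6
G(12) = mex({0, 1, 2, 3, 5, 6, 7}) = 4
G(13) = mex({0, 2, 3, 4, 6, 7}) = 1
G(14) = mex({0, 1, 4, 5, 6, 7}) = 2
G(15) = mex({0, 1, 2, 3, 4, 5, 6}) = 7
G(16) = mex({0, 2, 3, 5, 6, 7}) = 1
G(17) = mex({0, 1, 2, 3, 5, 6, 7}) = 4
G(18) = mex({0, 1, 2, 4, 5, 6}) = 3
Therefore G(18) = 3.

3


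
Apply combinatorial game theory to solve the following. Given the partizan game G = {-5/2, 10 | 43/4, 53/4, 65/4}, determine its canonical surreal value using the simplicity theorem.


Left options: {-5/2, 10}, max = 10
Right options: {43/4, 53/4, 65/4}, min = 43/4
All options are numbers and max(Left) < min(Right), so by the simplicity theorem the value is the simplest (earliest-born) number strictly between 10 and 43/4.
No integer lies strictly between 10 and 43/4, so the value is the dyadic rational m/2^k in the interval with the smallest k (then m odd); search k = 1, 2, ...:
Denominator 2: 21/2 lies strictly between 10 and 43/4 -- found.
The simplest number in the interval is 21/2.
Game value = 21/2

21/2


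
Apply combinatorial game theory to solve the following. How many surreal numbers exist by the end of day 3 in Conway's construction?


Day 0: {|} = 0 is born. Count = 1.
Day n: the number of surreal numbers born by day n is 2^(n+1) - 1.
By day 0: 2^1 - 1 = 1
By day 1: 2^2 - 1 = 3
By day 2: 2^3 - 1 = 7
By day 3: 2^4 - 1 = 15
By day 3: 15 surreal numbers.

15


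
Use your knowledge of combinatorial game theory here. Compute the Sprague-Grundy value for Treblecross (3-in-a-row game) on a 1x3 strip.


Treblecross: place X on empty cells; 3-in-a-row wins.
Playing within two cells of an existing X lets the opponent win at once, so sensible play treats the cells i-2..i+2 around each X as dead. The player left with no safe cell loses, so this is a normal-play take-away game on strips of safe cells.
Placing X at cell i (0-indexed) of a strip of k safe cells leaves independent strips of sizes max(0, i-2) and max(0, k-i-3). Hence G(k) = mex{ G(max(0,i-2)) XOR G(max(0,k-i-3)) : 0 <= i < k }, with G(0) = 0.
G(1): splits (0,0):0^0=0 -> mex({0}) = 1
G(2): splits (0,0):0^0=0 -> mex({0}) = 1
G(3): splits (0,0):0^0=0 -> mex({0}) = 1
Therefore G(3) = 1.

1


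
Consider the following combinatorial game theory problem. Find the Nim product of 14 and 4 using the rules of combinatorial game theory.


Nim multiplication is bilinear over XOR: (u XOR v) * w = (u*w) XOR (v*w).
So we split each operand into its bit components and XOR the pairwise Nim products.
14 = 2 + 4 + 8 (as XOR of powers of 2).
4 = 4 (as XOR of powers of 2).
Using the standard Nim-product table on single bits:
  2*2 = 3,   2*4 = 8,   2*8 = 12,
  4*4 = 6,   4*8 = 11,  8*8 = 13,
and  1*x = x (identity), k*l = l*k (commutative).
Pairwise Nim products:
  2 * 4 = 8
  4 * 4 = 6
  8 * 4 = 11
XOR them: 8 XOR 6 XOR 11 = 5.
Result: 14 * 4 = 5 (in Nim).

5


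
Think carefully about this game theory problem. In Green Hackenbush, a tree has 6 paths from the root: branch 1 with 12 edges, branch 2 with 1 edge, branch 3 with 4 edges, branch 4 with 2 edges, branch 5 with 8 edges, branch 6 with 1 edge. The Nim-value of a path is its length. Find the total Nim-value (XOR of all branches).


The tree has 6 branches from the ground vertex.
In Green Hackenbush, the Nim-value of a simple path of length k is k.
Branch 1: length 12, Nim-value = 12
Branch 2: length 1, Nim-value = 1
Branch 3: length 4, Nim-value = 4
Branch 4: length 2, Nim-value = 2
Branch 5: length 8, Nim-value = 8
Branch 6: length 1, Nim-value = 1
Total Nim-value = XOR of all branch values:
0 XOR 12 = 12
12 XOR 1 = 13
13 XOR 4 = 9
9 XOR 2 = 11
11 XOR 8 = 3
3 XOR 1 = 2
Nim-value of the tree = 2

2


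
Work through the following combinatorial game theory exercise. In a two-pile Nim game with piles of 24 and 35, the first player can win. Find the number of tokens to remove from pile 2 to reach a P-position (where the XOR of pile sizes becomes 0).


Piles: 24 and 35
Current XOR: 24 XOR 35 = 59 (non-zero, so this is an N-position).
To make the XOR zero, we need to find a move that balances the piles.
For pile 2 (size 35): target = 35 XOR 59 = 24
We reduce pile 2 from 35 to 24.
Tokens removed: 35 - 24 = 11
Verification: 24 XOR 24 = 0

11


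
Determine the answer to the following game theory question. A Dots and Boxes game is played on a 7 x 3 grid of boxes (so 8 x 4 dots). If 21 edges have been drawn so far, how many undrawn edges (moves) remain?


Grid: 7 x 3 boxes, i.e. 8 rows and 4 columns of dots.
Horizontal edges: (rows + 1) * cols = 8 * 3 = 24
Vertical edges: rows * (cols + 1) = 7 * 4 = 28
Total edges: 24 + 28 = 52
Edges drawn: 21
Remaining: 52 - 21 = 31

31


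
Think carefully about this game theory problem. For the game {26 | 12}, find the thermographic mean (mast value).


Game = {26 | 12}, a switch {a | b} with numbers a > b.
Its thermograph has left wall a - t and right wall b + t, which meet at t = (a - b)/2, where both equal (a + b)/2. So the mast (mean value) is at (a + b)/2.
Mean = (26 + (12))/2 = 38/2 = 19

19


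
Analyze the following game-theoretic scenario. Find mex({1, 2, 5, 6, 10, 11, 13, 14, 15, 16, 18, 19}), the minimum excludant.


Set = {1, 2, 5, 6, 10, 11, 13, 14, 15, 16, 18, 19}
0 is NOT in the set. This is the mex.
mex = 0

0


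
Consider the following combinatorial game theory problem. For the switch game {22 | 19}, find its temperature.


The game is {22 | 19}, a switch {a | b} with numbers a > b.
Cooling {a | b} by t gives {a - t | b + t}, which stops being hot when a - t = b + t, i.e. at t = (a - b)/2. So the temperature of a switch is (a - b)/2.
Temperature = (Left option - Right option) / 2
= (22 - (19)) / 2
= 3 / 2
= 3/2

3/2


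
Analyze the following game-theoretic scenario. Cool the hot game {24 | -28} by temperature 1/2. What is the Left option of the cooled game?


Original game: {24 | -28} (a switch {a | b} with a > b).
Cooling by t (for t below the temperature (a - b)/2 = 26) taxes each move by t: {a | b} cooled by t is {a - t | b + t}.
Cooling amount: t = 1/2
Cooled Left option: 24 - 1/2 = 47/2
Cooled Right option: -28 + 1/2 = -55/2
Cooled game: {47/2 | -55/2}
Left option = 47/2

47/2


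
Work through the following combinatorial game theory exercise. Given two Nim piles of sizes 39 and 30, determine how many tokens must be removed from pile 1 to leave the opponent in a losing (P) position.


Piles: 39 and 30
Current XOR: 39 XOR 30 = 57 (non-zero, so this is an N-position).
To make the XOR zero, we need to find a move that balances the piles.
For pile 1 (size 39): target = 39 XOR 57 = 30
We reduce pile 1 from 39 to 30.
Tokens removed: 39 - 30 = 9
Verification: 30 XOR 30 = 0

9


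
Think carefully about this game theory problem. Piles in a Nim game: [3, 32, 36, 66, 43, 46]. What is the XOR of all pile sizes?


We need the XOR (exclusive or) of all pile sizes.
After XOR-ing pile 1 (size 3): 0 XOR 3 = 3
After XOR-ing pile 2 (size 32): 3 XOR 32 = 35
After XOR-ing pile 3 (size 36): 35 XOR 36 = 7
After XOR-ing pile 4 (size 66): 7 XOR 66 = 69
After XOR-ing pile 5 (size 43): 69 XOR 43 = 110
After XOR-ing pile 6 (size 46): 110 XOR 46 = 64
The Nim-value of this position is 64.

64


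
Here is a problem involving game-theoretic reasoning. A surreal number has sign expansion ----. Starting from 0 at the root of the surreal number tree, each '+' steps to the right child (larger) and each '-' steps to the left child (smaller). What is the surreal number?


Sign expansion: ----
Rule: track bounds (lo, hi), initially (-inf, +inf). On '+', the current value becomes lo and we move to the simplest number in (value, hi): value + 1 if hi = +inf, otherwise the midpoint (value + hi)/2. On '-', the current value becomes hi and we move to value - 1 if lo = -inf, otherwise the midpoint (lo + value)/2.
Start at 0.
Step 1: sign = -, move left. Bounds: (-inf, 0). Value = -1
Step 2: sign = -, move left. Bounds: (-inf, -1). Value = -2
Step 3: sign = -, move left. Bounds: (-inf, -2). Value = -3
Step 4: sign = -, move left. Bounds: (-inf, -3). Value = -4
The surreal number with sign expansion ---- is -4.

-4


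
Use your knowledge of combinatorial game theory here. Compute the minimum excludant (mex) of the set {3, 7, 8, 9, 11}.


Set = {3, 7, 8, 9, 11}
0 is NOT in the set. This is the mex.
mex = 0

0


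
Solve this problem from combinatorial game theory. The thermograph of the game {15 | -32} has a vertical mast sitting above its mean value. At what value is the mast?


Game = {15 | -32}, a switch {a | b} with numbers a > b.
Its thermograph has left wall a - t and right wall b + t, which meet at t = (a - b)/2, where both equal (a + b)/2. So the mast (mean value) is at (a + b)/2.
Mean = (15 + (-32))/2 = -17/2 = -17/2

-17/2


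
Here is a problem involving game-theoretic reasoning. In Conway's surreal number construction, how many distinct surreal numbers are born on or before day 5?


Day 0: {|} = 0 is born. Count = 1.
Day n: the number of surreal numbers born by day n is 2^(n+1) - 1.
By day 0: 2^1 - 1 = 1
By day 1: 2^2 - 1 = 3
By day 2: 2^3 - 1 = 7
By day 3: 2^4 - 1 = 15
By day 4: 2^5 - 1 = 31
By day 5: 2^6 - 1 = 63
By day 5: 63 surreal numbers.

63


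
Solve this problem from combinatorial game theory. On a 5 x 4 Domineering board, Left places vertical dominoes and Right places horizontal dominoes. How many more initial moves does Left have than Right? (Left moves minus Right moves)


Board is 5 x 4 (rows x cols).
Left (vertical) placements: (rows-1) * cols = 4 * 4 = 16
Right (horizontal) placements: rows * (cols-1) = 5 * 3 = 15
Advantage = Left - Right = 16 - 15 = 1

1


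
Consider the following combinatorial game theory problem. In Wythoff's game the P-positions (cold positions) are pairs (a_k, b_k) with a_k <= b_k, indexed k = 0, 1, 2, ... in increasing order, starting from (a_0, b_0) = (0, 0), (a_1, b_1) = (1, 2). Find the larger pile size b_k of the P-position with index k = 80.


By Wythoff's theorem, a_k = floor(k * phi) and b_k = floor(k * phi^2) = a_k + k, where phi = (1 + sqrt(5))/2 is the golden ratio.
phi = (1 + sqrt(5))/2 = 1.618034
phi^2 = phi + 1 = 2.618034
k = 80
k * phi^2 = 80 * 2.618034 = 209.442719
b_80 = floor(k * phi^2) = 209 (check: a_80 + k = 129 + 80 = 209)

209


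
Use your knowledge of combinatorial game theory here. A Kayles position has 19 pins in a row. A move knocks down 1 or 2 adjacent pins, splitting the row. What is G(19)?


Kayles: a move removes 1 or 2 adjacent pins from a contiguous row.
Removing pins from a row of k leaves two independent rows (a, b) with a + b = k - 1 (one pin) or a + b = k - 2 (two pins); an end removal gives a = 0.
By Sprague-Grundy, G(k) = mex{ G(a) XOR G(b) } over all these splits. G(0) = 0.
G(1): splits (0,0):0^0=0 -> mex({0}) = 1
G(2): splits (0,1):0^1=1 (0,0):0^0=0 -> mex({0, 1}) = 2
G(3): splits (0,2):0^2=2 (1,1):1^1=0 (0,1):0^1=1 -> mex({0, 1, 2}) = 3
G(4): splits (0,3):0^3=3 (1,2):1^2=3 (0,2):0^2=2 (1,1):1^1=0 -> mex({0, 2, 3}) = 1
G(5): splits (0,4):0^1=1 (1,3):1^3=2 (2,2):2^2=0 (0,3):0^3=3 (1,2):1^2=3 -> mex({0, 1, 2, 3}) = 4
G(6) = mex({0, 1, 2, 4}) = 3
G(7) = mex({0, 1, 3, 4, 5}) = 2
G(8) = mex({0, 2, 3, 5, 6}) = 1
G(9) = mex({0, 1, 2, 3, 6, 7}) = 4
G(10) = mex({0, 1, 3, 4, 5, 7}) = 2
G(11) = mex({0, 1, 2, 3, 4, 5}) = 6
G(12) = mex({0, 1, 2, 3, 5, 6, 7}) = 4
G(13) = mex({0, 2, 3, 4, 6, 7}) = 1
G(14) = mex({0, 1, 4, 5, 6, 7}) = 2
G(15) = mex({0, 1, 2, 3, 4, 5, 6}) = 7
G(16) = mex({0, 2, 3, 5, 6, 7}) = 1
G(17) = mex({0, 1, 2, 3, 5, 6, 7}) = 4
G(18) = mex({0, 1, 2, 4, 5, 6}) = 3
G(19) = mex({0, 1, 3, 4, 5, 7}) = 2
Therefore G(19) = 2.

2


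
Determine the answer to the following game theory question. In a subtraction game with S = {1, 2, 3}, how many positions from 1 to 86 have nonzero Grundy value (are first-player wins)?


Subtraction set S = {1, 2, 3}, so G(n) = n mod 4.
G(n) = 0 when n is a multiple of 4.
Multiples of 4 in [1, 86]: 21
N-positions (nonzero Grundy) = 86 - 21 = 65

65


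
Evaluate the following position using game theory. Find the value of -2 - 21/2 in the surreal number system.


x = -2, y = 21/2
Converting to common denominator: 2
x = -4/2, y = 21/2
x - y = -2 - 21/2 = -25/2

-25/2


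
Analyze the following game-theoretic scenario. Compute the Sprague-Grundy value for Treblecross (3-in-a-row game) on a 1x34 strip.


Treblecross: place X on empty cells; 3-in-a-row wins.
Playing within two cells of an existing X lets the opponent win at once, so sensible play treats the cells i-2..i+2 around each X as dead. The player left with no safe cell loses, so this is a normal-play take-away game on strips of safe cells.
Placing X at cell i (0-indexed) of a strip of k safe cells leaves independent strips of sizes max(0, i-2) and max(0, k-i-3). Hence G(k) = mex{ G(max(0,i-2)) XOR G(max(0,k-i-3)) : 0 <= i < k }, with G(0) = 0.
G(1): splits (0,0):0^0=0 -> mex({0}) = 1
G(2): splits (0,0):0^0=0 -> mex({0}) = 1
G(3): splits (0,0):0^0=0 -> mex({0}) = 1
G(4): splits (0,1):0^1=1 (0,0):0^0=0 -> mex({0, 1}) = 2
G(5): splits (0,2):0^1=1 (0,1):0^1=1 (0,0):0^0=0 -> mex({0, 1}) = 2
G(6) = mex({1}) = 0
G(7) = mex({0, 1, 2}) = 3
G(8) = mex({0, 1, 2}) = 3
G(9) = mex({0, 2}) = 1
G(10) = mex({0, 2, 3}) = 1
G(11) = mex({0, 3}) = 1
G(12) = mex({1, 3}) = 0
G(13) = mex({0, 1, 2, 3}) = 4
G(14) = mex({0, 1, 2}) = 3
G(15) = mex({0, 1, 2}) = 3
G(16) = mex({0, 1, 2, 4}) = 3
G(17) = mex({0, 1, 3, 4}) = 2
G(18) = mex({0, 1, 3, 4}) = 2
G(19) = mex({0, 1, 3, 5}) = 2
G(20) = mex({0, 1, 2, 3, 5}) = 4
G(21) = mex({0, 1, 2, 3, 5}) = 4
G(22) = mex({1, 2, 6}) = 0
G(23) = mex({0, 1, 2, 3, 4, 6}) = 5
G(24) = mex({0, 1, 2, 3, 4}) = 5
G(25) = mex({0, 1, 3, 4, 7}) = 2
G(26) = mex({0, 1, 3, 4, 5, 7}) = 2
G(27) = mex({0, 1, 3, 5}) = 2
G(28) = mex({0, 1, 2, 5}) = 3
G(29) = mex({0, 1, 2, 4, 5, 6}) = 3
G(30) = mex({1, 2, 4, 6}) = 0
G(31) = mex({0, 1, 2, 3, 4, 6}) = 5
G(32) = mex({1, 2, 3, 4, 7}) = 0
G(33) = mex({0, 3, 7}) = 1
G(34) = mex({0, 2, 3, 5, 7}) = 1
Therefore G(34) = 1.

1


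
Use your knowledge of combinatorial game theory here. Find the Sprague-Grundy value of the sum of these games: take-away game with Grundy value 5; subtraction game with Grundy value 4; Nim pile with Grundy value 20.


By the Sprague-Grundy theorem, the Grundy value of a sum of games is the XOR of individual Grundy values.
take-away game: Grundy value = 5. Running XOR: 0 XOR 5 = 5
subtraction game: Grundy value = 4. Running XOR: 5 XOR 4 = 1
Nim pile: Grundy value = 20. Running XOR: 1 XOR 20 = 21
The combined Grundy value is 21.

21


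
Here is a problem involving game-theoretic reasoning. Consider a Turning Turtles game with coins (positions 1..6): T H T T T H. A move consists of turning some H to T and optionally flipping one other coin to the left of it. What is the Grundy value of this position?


Coins: T H T T T H
Key fact: a single head at position k behaves exactly like a Nim heap of size k (turning it to T and optionally flipping a coin at j < k corresponds to moving the heap from k to j, or to 0), and heads combine as a disjunctive sum (two heads at the same place would cancel, matching j XOR j = 0). So the Nim-value is the XOR of the 1-indexed positions of the heads.
Face-up positions (1-indexed): [2, 6]
XOR 0 with 2: 0 XOR 2 = 2
XOR 2 with 6: 2 XOR 6 = 4
Nim-value = 4

4


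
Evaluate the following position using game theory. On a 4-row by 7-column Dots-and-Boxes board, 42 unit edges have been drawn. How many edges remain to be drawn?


Grid: 4 x 7 boxes, i.e. 5 rows and 8 columns of dots.
Horizontal edges: (rows + 1) * cols = 5 * 7 = 35
Vertical edges: rows * (cols + 1) = 4 * 8 = 32
Total edges: 35 + 32 = 67
Edges drawn: 42
Remaining: 67 - 42 = 25

25


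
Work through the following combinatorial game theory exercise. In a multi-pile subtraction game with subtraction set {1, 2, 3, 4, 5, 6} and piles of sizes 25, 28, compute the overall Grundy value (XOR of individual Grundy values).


Subtraction set: {1, 2, 3, 4, 5, 6}
For this subtraction set, G(n) = n mod 7 (period = max + 1 = 7).
Pile 1 (size 25): G(25) = 25 mod 7 = 4
Pile 2 (size 28): G(28) = 28 mod 7 = 0
Total Grundy value = XOR of all: 4 XOR 0 = 4

4


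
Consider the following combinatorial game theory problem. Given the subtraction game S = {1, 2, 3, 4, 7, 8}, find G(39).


The subtraction set is S = {1, 2, 3, 4, 7, 8}.
G(k) = mex{ G(k - s) : s in S, s <= k }. We compute iteratively: G(0) = 0.
G(1) = mex({0}) = 1
G(2) = mex({0, 1}) = 2
G(3) = mex({0, 1, 2}) = 3
G(4) = mex({0, 1, 2, 3}) = 4
G(5) = mex({1, 2, 3, 4}) = 0
G(6) = mex({0, 2, 3, 4}) = 1
G(7) = mex({0, 1, 3, 4}) = 2
G(8) = mex({0, 1, 2, 4}) = 3
G(9) = mex({0, 1, 2, 3}) = 4
G(10) = mex({1, 2, 3, 4}) = 0
G(11) = mex({0, 2, 3, 4}) = 1
G(12) = mex({0, 1, 3, 4}) = 2
Observe that G(5)..G(12) = 0, 1, 2, 3, 4, 0, 1, 2 repeats G(0)..G(7) = 0, 1, 2, 3, 4, 0, 1, 2.
For k >= max(S) = 8, G(k) is determined by the previous 8 values G(k-8)..G(k-1); a window of 8 consecutive values has recurred shifted by 5, so by induction G(k + 5) = G(k) for all k >= 0: the sequence is periodic from the start with period 5.
One period: G(0..4) = 0, 1, 2, 3, 4.
39 mod 5 = 4, so G(39) = G(4) = 4.

4


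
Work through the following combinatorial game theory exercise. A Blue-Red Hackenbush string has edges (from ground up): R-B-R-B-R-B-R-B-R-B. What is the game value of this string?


Edges (from ground): R-B-R-B-R-B-R-B-R-B
By Berlekamp's sign-expansion rule, a Blue-Red Hackenbush stalk has the value of the surreal number whose sign sequence is the edge sequence with B -> + and R -> -.
Sign sequence: -+-+-+-+-+
Trace the sign expansion in the surreal number tree, starting from 0:
Edge 1: R (sign -) -> bounds (-inf, 0), value = -1
Edge 2: B (sign +) -> bounds (-1, 0), value = -1/2
Edge 3: R (sign -) -> bounds (-1, -1/2), value = -3/4
Edge 4: B (sign +) -> bounds (-3/4, -1/2), value = -5/8
Edge 5: R (sign -) -> bounds (-3/4, -5/8), value = -11/16
Edge 6: B (sign +) -> bounds (-11/16, -5/8), value = -21/32
Edge 7: R (sign -) -> bounds (-11/16, -21/32), value = -43/64
Edge 8: B (sign +) -> bounds (-43/64, -21/32), value = -85/128
Edge 9: R (sign -) -> bounds (-43/64, -85/128), value = -171/256
Edge 10: B (sign +) -> bounds (-171/256, -85/128), value = -341/512
Game value = -341/512

-341/512


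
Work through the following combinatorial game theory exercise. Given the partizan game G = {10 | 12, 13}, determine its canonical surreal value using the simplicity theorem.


Left options: {10}, max = 10
Right options: {12, 13}, min = 12
All options are numbers and max(Left) < min(Right), so by the simplicity theorem the value is the simplest (earliest-born) number strictly between 10 and 12.
The only integer strictly between 10 and 12 is 11.
No non-integer in the interval can be simpler: if x is a non-integer in the interval, then floor(x) or ceil(x) also lies in the interval (the interval contains an integer), and both are proper prefixes of x's sign expansion, i.e. born earlier. So the game value is 11.
Game value = 11

11


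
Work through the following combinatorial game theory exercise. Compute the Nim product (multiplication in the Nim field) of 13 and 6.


Nim multiplication is bilinear over XOR: (u XOR v) * w = (u*w) XOR (v*w).
So we split each operand into its bit components and XOR the pairwise Nim products.
13 = 1 + 4 + 8 (as XOR of powers of 2).
6 = 2 + 4 (as XOR of powers of 2).
Using the standard Nim-product table on single bits:
  2*2 = 3,   2*4 = 8,   2*8 = 12,
  4*4 = 6,   4*8 = 11,  8*8 = 13,
and  1*x = x (identity), k*l = l*k (commutative).
Pairwise Nim products:
  1 * 2 = 2
  1 * 4 = 4
  4 * 2 = 8
  4 * 4 = 6
  8 * 2 = 12
  8 * 4 = 11
XOR them: 2 XOR 4 XOR 8 XOR 6 XOR 12 XOR 11 = 15.
Result: 13 * 6 = 15 (in Nim).

15


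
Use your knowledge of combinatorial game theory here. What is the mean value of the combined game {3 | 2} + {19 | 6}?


G1 = {3 | 2}, G2 = {19 | 6}
Each is a switch {a | b} with numbers a > b; its mean value is (a + b)/2, and mean value is additive over game sums: m(G1 + G2) = m(G1) + m(G2).
Mean of G1 = (3 + (2))/2 = 5/2 = 5/2
Mean of G2 = (19 + (6))/2 = 25/2 = 25/2
Mean of G1 + G2 = 5/2 + 25/2 = 15

15


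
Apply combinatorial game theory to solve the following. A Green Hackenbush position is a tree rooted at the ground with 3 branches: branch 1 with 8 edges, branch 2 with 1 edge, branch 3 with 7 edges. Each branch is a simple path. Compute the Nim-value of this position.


The tree has 3 branches from the ground vertex.
In Green Hackenbush, the Nim-value of a simple path of length k is k.
Branch 1: length 8, Nim-value = 8
Branch 2: length 1, Nim-value = 1
Branch 3: length 7, Nim-value = 7
Total Nim-value = XOR of all branch values:
0 XOR 8 = 8
8 XOR 1 = 9
9 XOR 7 = 14
Nim-value of the tree = 14

14


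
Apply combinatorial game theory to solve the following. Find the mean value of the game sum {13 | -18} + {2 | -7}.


G1 = {13 | -18}, G2 = {2 | -7}
Each is a switch {a | b} with numbers a > b; its mean value is (a + b)/2, and mean value is additive over game sums: m(G1 + G2) = m(G1) + m(G2).
Mean of G1 = (13 + (-18))/2 = -5/2 = -5/2
Mean of G2 = (2 + (-7))/2 = -5/2 = -5/2
Mean of G1 + G2 = -5/2 + -5/2 = -5

-5


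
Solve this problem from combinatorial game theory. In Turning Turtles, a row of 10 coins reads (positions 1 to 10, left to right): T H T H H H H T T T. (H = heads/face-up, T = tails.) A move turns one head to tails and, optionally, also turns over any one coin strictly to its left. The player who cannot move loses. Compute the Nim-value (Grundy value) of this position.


Coins: T H T H H H H T T T
Key fact: a single head at position k behaves exactly like a Nim heap of size k (turning it to T and optionally flipping a coin at j < k corresponds to moving the heap from k to j, or to 0), and heads combine as a disjunctive sum (two heads at the same place would cancel, matching j XOR j = 0). So the Nim-value is the XOR of the 1-indexed positions of the heads.
Face-up positions (1-indexed): [2, 4, 5, 6, 7]
XOR 0 with 2: 0 XOR 2 = 2
XOR 2 with 4: 2 XOR 4 = 6
XOR 6 with 5: 6 XOR 5 = 3
XOR 3 with 6: 3 XOR 6 = 5
XOR 5 with 7: 5 XOR 7 = 2
Nim-value = 2

2


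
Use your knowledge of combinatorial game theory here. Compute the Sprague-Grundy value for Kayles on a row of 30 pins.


Kayles: a move removes 1 or 2 adjacent pins from a contiguous row.
Removing pins from a row of k leaves two independent rows (a, b) with a + b = k - 1 (one pin) or a + b = k - 2 (two pins); an end removal gives a = 0.
By Sprague-Grundy, G(k) = mex{ G(a) XOR G(b) } over all these splits. G(0) = 0.
G(1): splits (0,0):0^0=0 -> mex({0}) = 1
G(2): splits (0,1):0^1=1 (0,0):0^0=0 -> mex({0, 1}) = 2
G(3): splits (0,2):0^2=2 (1,1):1^1=0 (0,1):0^1=1 -> mex({0, 1, 2}) = 3
G(4): splits (0,3):0^3=3 (1,2):1^2=3 (0,2):0^2=2 (1,1):1^1=0 -> mex({0, 2, 3}) = 1
G(5): splits (0,4):0^1=1 (1,3):1^3=2 (2,2):2^2=0 (0,3):0^3=3 (1,2):1^2=3 -> mex({0, 1, 2, 3}) = 4
G(6) = mex({0, 1, 2, 4}) = 3
G(7) = mex({0, 1, 3, 4, 5}) = 2
G(8) = mex({0, 2, 3, 5, 6}) = 1
G(9) = mex({0, 1, 2, 3, 6, 7}) = 4
G(10) = mex({0, 1, 3, 4, 5, 7}) = 2
G(11) = mex({0, 1, 2, 3, 4, 5}) = 6
G(12) = mex({0, 1, 2, 3, 5, 6, 7}) = 4
G(13) = mex({0, 2, 3, 4, 6, 7}) = 1
G(14) = mex({0, 1, 4, 5, 6, 7}) = 2
G(15) = mex({0, 1, 2, 3, 4, 5, 6}) = 7
G(16) = mex({0, 2, 3, 5, 6, 7}) = 1
G(17) = mex({0, 1, 2, 3, 5, 6, 7}) = 4
G(18) = mex({0, 1, 2, 4, 5, 6}) = 3
G(19) = mex({0, 1, 3, 4, 5, 7}) = 2
G(20) = mex({0, 2, 3, 4, 5, 6, 7}) = 1
G(21) = mex({0, 1, 2, 3, 5, 6, 7}) = 4
G(22) = mex({0, 1, 2, 3, 4, 5, 7}) = 6
G(23) = mex({0, 1, 2, 3, 4, 5, 6}) = 7
G(24) = mex({0, 1, 2, 3, 5, 6, 7}) = 4
G(25) = mex({0, 2, 3, 4, 6, 7}) = 1
G(26) = mex({0, 1, 3, 4, 5, 6, 7}) = 2
G(27) = mex({0, 1, 2, 3, 4, 5, 6, 7}) = 8
G(28) = mex({0, 1, 2, 3, 4, 6, 7, 8}) = 5
G(29) = mex({0, 1, 2, 3, 5, 6, 7, 8, 9}) = 4
G(30) = mex({0, 1, 2, 3, 4, 5, 6, 9, 10}) = 7
Therefore G(30) = 7.

7


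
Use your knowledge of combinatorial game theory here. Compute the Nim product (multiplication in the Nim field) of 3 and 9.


Nim multiplication is bilinear over XOR: (u XOR v) * w = (u*w) XOR (v*w).
So we split each operand into its bit components and XOR the pairwise Nim products.
3 = 1 + 2 (as XOR of powers of 2).
9 = 1 + 8 (as XOR of powers of 2).
Using the standard Nim-product table on single bits:
  2*2 = 3,   2*4 = 8,   2*8 = 12,
  4*4 = 6,   4*8 = 11,  8*8 = 13,
and  1*x = x (identity), k*l = l*k (commutative).
Pairwise Nim products:
  1 * 1 = 1
  1 * 8 = 8
  2 * 1 = 2
  2 * 8 = 12
XOR them: 1 XOR 8 XOR 2 XOR 12 = 7.
Result: 3 * 9 = 7 (in Nim).

7


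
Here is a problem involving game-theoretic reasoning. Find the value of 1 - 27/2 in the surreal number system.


x = 1, y = 27/2
Converting to common denominator: 2
x = 2/2, y = 27/2
x - y = 1 - 27/2 = -25/2

-25/2


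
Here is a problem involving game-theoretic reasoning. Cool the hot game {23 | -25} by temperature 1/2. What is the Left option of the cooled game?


Original game: {23 | -25} (a switch {a | b} with a > b).
Cooling by t (for t below the temperature (a - b)/2 = 24) taxes each move by t: {a | b} cooled by t is {a - t | b + t}.
Cooling amount: t = 1/2
Cooled Left option: 23 - 1/2 = 45/2
Cooled Right option: -25 + 1/2 = -49/2
Cooled game: {45/2 | -49/2}
Left option = 45/2

45/2
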